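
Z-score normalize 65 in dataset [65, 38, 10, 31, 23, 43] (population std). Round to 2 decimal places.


Mean = (65 + 38 + 10 + 31 + 23 + 43) / 6 = 35.0
Variance = sum((x_i - mean)^2) / n = 293.0
Std = sqrt(293.0) = 17.1172
Z = (x - mean) / std
= (65 - 35.0) / 17.1172
= 30.0 / 17.1172
= 1.75

1.75


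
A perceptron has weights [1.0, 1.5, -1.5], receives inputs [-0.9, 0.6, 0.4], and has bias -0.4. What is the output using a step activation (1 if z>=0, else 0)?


z = w . x + b
= 1.0*-0.9 + 1.5*0.6 + -1.5*0.4 + -0.4
= -0.9 + 0.9 + -0.6 + -0.4
= -0.6 + -0.4
= -1.0
Since z = -1.0 < 0, output = 0

0


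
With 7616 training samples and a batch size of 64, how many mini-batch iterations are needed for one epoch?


Iterations per epoch = dataset_size / batch_size
= 7616 / 64
= 119

119


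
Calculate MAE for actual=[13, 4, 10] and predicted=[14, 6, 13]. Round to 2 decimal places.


Absolute errors: [1, 2, 3]
Sum of absolute errors = 6
MAE = 6 / 3 = 2.00

2.00


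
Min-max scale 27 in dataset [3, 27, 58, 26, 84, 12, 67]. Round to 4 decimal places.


Min = 3, Max = 84
Range = 84 - 3 = 81
Scaled = (x - min) / (max - min)
= (27 - 3) / 81
= 24 / 81
= 0.2963

0.2963


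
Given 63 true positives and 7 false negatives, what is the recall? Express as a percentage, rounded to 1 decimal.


Recall = TP / (TP + FN) * 100
= 63 / (63 + 7)
= 63 / 70
= 0.9
= 90.0%

90.0


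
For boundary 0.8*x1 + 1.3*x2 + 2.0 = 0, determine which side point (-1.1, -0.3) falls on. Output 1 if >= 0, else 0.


Compute 0.8 * -1.1 + 1.3 * -0.3 + 2.0
= -0.88 + -0.39 + 2.0
= 0.73
Since 0.73 >= 0, the point is on the positive side.

1


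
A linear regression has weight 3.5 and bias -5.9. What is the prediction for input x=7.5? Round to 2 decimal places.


y = 3.5 * 7.5 + (-5.9)
= 26.25 + (-5.9)
= 20.35

20.35


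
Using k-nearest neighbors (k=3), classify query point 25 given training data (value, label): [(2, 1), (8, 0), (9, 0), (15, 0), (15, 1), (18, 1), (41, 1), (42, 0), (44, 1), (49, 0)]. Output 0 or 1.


Distances from query 25:
Point 18 (class 1): distance = 7
Point 15 (class 0): distance = 10
Point 15 (class 1): distance = 10
K=3 nearest neighbors: classes = [1, 0, 1]
Votes for class 1: 2 / 3
Majority vote => class 1

1


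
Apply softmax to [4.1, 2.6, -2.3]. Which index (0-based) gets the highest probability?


Softmax is a monotonic transformation, so it preserves the argmax.
We need to find the index of the maximum logit.
Index 0: 4.1
Index 1: 2.6
Index 2: -2.3
Maximum logit = 4.1 at index 0

0


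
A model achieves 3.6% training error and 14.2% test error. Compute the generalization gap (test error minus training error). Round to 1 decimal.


Generalization gap = test_error - train_error
= 14.2 - 3.6
= 10.6%
A large gap suggests overfitting.

10.6


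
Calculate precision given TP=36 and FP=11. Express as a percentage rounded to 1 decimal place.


Precision = TP / (TP + FP) * 100
= 36 / (36 + 11)
= 36 / 47
= 0.766
= 76.6%

76.6


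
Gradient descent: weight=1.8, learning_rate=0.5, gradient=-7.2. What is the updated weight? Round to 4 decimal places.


w_new = w_old - lr * gradient
= 1.8 - 0.5 * -7.2
= 1.8 - (-3.6)
= 5.4000

5.4000


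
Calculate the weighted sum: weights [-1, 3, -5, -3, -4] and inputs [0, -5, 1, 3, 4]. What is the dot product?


Element-wise products:
-1 * 0 = 0
3 * -5 = -15
-5 * 1 = -5
-3 * 3 = -9
-4 * 4 = -16
Sum = 0 + -15 + -5 + -9 + -16
= -45

-45


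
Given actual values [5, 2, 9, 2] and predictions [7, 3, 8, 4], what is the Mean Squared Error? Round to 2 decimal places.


Differences: [-2, -1, 1, -2]
Squared errors: [4, 1, 1, 4]
Sum of squared errors = 10
MSE = 10 / 4 = 2.50

2.50


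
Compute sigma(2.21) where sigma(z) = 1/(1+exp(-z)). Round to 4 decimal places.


sigmoid(z) = 1 / (1 + exp(-z))
exp(-(2.21)) = exp(-2.21) = 0.1097
1 + 0.1097 = 1.1097
1 / 1.1097 = 0.9011

0.9011


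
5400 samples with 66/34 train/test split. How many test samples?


Train samples = 5400 * 66% = 3564
Test samples = 5400 - 3564
= 1836

1836


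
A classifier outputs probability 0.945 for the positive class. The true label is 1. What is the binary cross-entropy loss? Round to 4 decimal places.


For y=1: Loss = -log(p)
= -log(0.945)
= -(-0.0566)
= 0.0566

0.0566


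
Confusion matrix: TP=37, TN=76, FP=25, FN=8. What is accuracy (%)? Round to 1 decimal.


Accuracy = (TP + TN) / (TP + TN + FP + FN) * 100
= (37 + 76) / (37 + 76 + 25 + 8)
= 113 / 146
= 0.774
= 77.4%

77.4


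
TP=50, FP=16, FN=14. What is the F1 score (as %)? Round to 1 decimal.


Precision = TP / (TP + FP) = 50 / 66 = 0.7576
Recall = TP / (TP + FN) = 50 / 64 = 0.7812
F1 = 2 * P * R / (P + R)
= 2 * 0.7576 * 0.7812 / (0.7576 + 0.7812)
= 1.1837 / 1.5388
= 0.7692
As percentage: 76.9%

76.9


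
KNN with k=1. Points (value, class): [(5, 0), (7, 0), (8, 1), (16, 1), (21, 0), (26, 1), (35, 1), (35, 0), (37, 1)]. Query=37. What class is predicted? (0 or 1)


Distances from query 37:
Point 37 (class 1): distance = 0
K=1 nearest neighbors: classes = [1]
Votes for class 1: 1 / 1
Majority vote => class 1

1


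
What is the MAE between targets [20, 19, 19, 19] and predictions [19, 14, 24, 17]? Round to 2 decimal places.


Absolute errors: [1, 5, 5, 2]
Sum of absolute errors = 13
MAE = 13 / 4 = 3.25

3.25


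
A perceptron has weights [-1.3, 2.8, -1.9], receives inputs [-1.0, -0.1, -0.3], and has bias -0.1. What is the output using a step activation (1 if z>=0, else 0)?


z = w . x + b
= -1.3*-1.0 + 2.8*-0.1 + -1.9*-0.3 + -0.1
= 1.3 + -0.28 + 0.57 + -0.1
= 1.59 + -0.1
= 1.49
Since z = 1.49 >= 0, output = 1

1


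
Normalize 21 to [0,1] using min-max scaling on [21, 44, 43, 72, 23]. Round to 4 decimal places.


Min = 21, Max = 72
Range = 72 - 21 = 51
Scaled = (x - min) / (max - min)
= (21 - 21) / 51
= 0 / 51
= 0.0000

0.0000


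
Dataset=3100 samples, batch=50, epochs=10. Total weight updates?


Iterations per epoch = 3100 / 50 = 62
Total updates = iterations_per_epoch * epochs
= 62 * 10
= 620

620


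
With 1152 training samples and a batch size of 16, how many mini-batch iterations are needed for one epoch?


Iterations per epoch = dataset_size / batch_size
= 1152 / 16
= 72

72


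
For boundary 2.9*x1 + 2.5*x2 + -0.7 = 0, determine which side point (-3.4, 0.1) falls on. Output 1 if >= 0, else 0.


Compute 2.9 * -3.4 + 2.5 * 0.1 + -0.7
= -9.86 + 0.25 + -0.7
= -10.31
Since -10.31 < 0, the point is on the negative side.

0


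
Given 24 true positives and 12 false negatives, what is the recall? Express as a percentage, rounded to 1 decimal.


Recall = TP / (TP + FN) * 100
= 24 / (24 + 12)
= 24 / 36
= 0.6667
= 66.7%

66.7


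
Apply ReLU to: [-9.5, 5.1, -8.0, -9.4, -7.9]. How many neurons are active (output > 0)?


ReLU(x) = max(0, x) for each element:
ReLU(-9.5) = 0
ReLU(5.1) = 5.1
ReLU(-8.0) = 0
ReLU(-9.4) = 0
ReLU(-7.9) = 0
Active neurons (>0): 1

1


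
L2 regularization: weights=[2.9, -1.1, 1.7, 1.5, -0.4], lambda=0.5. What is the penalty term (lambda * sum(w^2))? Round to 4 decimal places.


Squaring each weight:
2.9^2 = 8.41
(-1.1)^2 = 1.21
1.7^2 = 2.89
1.5^2 = 2.25
(-0.4)^2 = 0.16
Sum of squares = 14.92
Penalty = 0.5 * 14.92 = 7.4600

7.4600


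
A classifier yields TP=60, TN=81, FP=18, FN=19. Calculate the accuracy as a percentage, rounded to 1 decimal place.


Accuracy = (TP + TN) / (TP + TN + FP + FN) * 100
= (60 + 81) / (60 + 81 + 18 + 19)
= 141 / 178
= 0.7921
= 79.2%

79.2


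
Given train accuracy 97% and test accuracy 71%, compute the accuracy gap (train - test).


Gap = train_accuracy - test_accuracy
= 97 - 71
= 26%
This large gap strongly indicates overfitting.

26


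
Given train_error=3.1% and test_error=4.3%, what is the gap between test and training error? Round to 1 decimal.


Generalization gap = test_error - train_error
= 4.3 - 3.1
= 1.2%
A small gap suggests good generalization.

1.2


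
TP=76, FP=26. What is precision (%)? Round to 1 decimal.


Precision = TP / (TP + FP) * 100
= 76 / (76 + 26)
= 76 / 102
= 0.7451
= 74.5%

74.5


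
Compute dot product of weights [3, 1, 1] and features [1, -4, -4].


Element-wise products:
3 * 1 = 3
1 * -4 = -4
1 * -4 = -4
Sum = 3 + -4 + -4
= -5

-5


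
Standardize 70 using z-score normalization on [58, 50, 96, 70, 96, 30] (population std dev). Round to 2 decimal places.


Mean = (58 + 50 + 96 + 70 + 96 + 30) / 6 = 66.6667
Variance = sum((x_i - mean)^2) / n = 571.5556
Std = sqrt(571.5556) = 23.9072
Z = (x - mean) / std
= (70 - 66.6667) / 23.9072
= 3.3333 / 23.9072
= 0.14

0.14


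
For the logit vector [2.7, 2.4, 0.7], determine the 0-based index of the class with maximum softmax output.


Softmax is a monotonic transformation, so it preserves the argmax.
We need to find the index of the maximum logit.
Index 0: 2.7
Index 1: 2.4
Index 2: 0.7
Maximum logit = 2.7 at index 0

0


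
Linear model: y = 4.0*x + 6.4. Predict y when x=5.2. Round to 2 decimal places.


y = 4.0 * 5.2 + (6.4)
= 20.8 + (6.4)
= 27.20

27.20


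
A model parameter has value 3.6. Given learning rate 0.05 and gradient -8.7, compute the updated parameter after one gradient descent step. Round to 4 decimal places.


w_new = w_old - lr * gradient
= 3.6 - 0.05 * -8.7
= 3.6 - (-0.435)
= 4.0350

4.0350


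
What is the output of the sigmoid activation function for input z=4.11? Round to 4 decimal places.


sigmoid(z) = 1 / (1 + exp(-z))
exp(-(4.11)) = exp(-4.11) = 0.0164
1 + 0.0164 = 1.0164
1 / 1.0164 = 0.9839

0.9839


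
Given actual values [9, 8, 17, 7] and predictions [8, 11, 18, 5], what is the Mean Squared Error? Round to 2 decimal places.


Differences: [1, -3, -1, 2]
Squared errors: [1, 9, 1, 4]
Sum of squared errors = 15
MSE = 15 / 4 = 3.75

3.75


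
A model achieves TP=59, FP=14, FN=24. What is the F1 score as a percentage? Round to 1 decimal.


Precision = TP / (TP + FP) = 59 / 73 = 0.8082
Recall = TP / (TP + FN) = 59 / 83 = 0.7108
F1 = 2 * P * R / (P + R)
= 2 * 0.8082 * 0.7108 / (0.8082 + 0.7108)
= 1.149 / 1.5191
= 0.7564
As percentage: 75.6%

75.6


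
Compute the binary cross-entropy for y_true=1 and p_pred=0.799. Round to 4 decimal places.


For y=1: Loss = -log(p)
= -log(0.799)
= -(-0.2244)
= 0.2244

0.2244


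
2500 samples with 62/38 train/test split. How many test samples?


Train samples = 2500 * 62% = 1550
Test samples = 2500 - 1550
= 950

950


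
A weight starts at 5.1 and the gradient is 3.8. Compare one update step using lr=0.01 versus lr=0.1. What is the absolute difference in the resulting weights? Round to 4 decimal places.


With lr=0.01: w_new = 5.1 - 0.01 * 3.8 = 5.062
With lr=0.1: w_new = 5.1 - 0.1 * 3.8 = 4.72
Absolute difference = |5.062 - 4.72|
= 0.3420

0.3420


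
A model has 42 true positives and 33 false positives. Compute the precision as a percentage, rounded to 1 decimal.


Precision = TP / (TP + FP) * 100
= 42 / (42 + 33)
= 42 / 75
= 0.56
= 56.0%

56.0


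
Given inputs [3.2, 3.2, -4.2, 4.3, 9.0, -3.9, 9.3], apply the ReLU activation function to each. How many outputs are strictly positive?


ReLU(x) = max(0, x) for each element:
ReLU(3.2) = 3.2
ReLU(3.2) = 3.2
ReLU(-4.2) = 0
ReLU(4.3) = 4.3
ReLU(9.0) = 9.0
ReLU(-3.9) = 0
ReLU(9.3) = 9.3
Active neurons (>0): 5

5


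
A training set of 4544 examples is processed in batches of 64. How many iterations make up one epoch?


Iterations per epoch = dataset_size / batch_size
= 4544 / 64
= 71

71


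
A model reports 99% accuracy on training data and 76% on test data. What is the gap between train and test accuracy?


Gap = train_accuracy - test_accuracy
= 99 - 76
= 23%
This large gap strongly indicates overfitting.

23


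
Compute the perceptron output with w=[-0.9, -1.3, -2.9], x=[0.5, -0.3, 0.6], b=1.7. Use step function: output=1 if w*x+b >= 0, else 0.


z = w . x + b
= -0.9*0.5 + -1.3*-0.3 + -2.9*0.6 + 1.7
= -0.45 + 0.39 + -1.74 + 1.7
= -1.8 + 1.7
= -0.1
Since z = -0.1 < 0, output = 0

0


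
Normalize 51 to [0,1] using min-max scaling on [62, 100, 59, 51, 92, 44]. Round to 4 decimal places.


Min = 44, Max = 100
Range = 100 - 44 = 56
Scaled = (x - min) / (max - min)
= (51 - 44) / 56
= 7 / 56
= 0.1250

0.1250


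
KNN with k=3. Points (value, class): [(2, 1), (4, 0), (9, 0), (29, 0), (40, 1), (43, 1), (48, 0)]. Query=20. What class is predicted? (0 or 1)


Distances from query 20:
Point 29 (class 0): distance = 9
Point 9 (class 0): distance = 11
Point 4 (class 0): distance = 16
K=3 nearest neighbors: classes = [0, 0, 0]
Votes for class 1: 0 / 3
Majority vote => class 0

0


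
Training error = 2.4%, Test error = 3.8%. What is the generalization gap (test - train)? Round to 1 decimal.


Generalization gap = test_error - train_error
= 3.8 - 2.4
= 1.4%
A small gap suggests good generalization.

1.4


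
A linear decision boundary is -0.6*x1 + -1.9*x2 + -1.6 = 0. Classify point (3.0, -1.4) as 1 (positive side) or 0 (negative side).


Compute -0.6 * 3.0 + -1.9 * -1.4 + -1.6
= -1.8 + 2.66 + -1.6
= -0.74
Since -0.74 < 0, the point is on the negative side.

0


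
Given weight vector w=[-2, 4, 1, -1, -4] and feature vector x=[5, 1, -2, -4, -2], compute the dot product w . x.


Element-wise products:
-2 * 5 = -10
4 * 1 = 4
1 * -2 = -2
-1 * -4 = 4
-4 * -2 = 8
Sum = -10 + 4 + -2 + 4 + 8
= 4

4


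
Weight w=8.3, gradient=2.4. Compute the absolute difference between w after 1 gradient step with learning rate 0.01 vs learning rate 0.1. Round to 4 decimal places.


With lr=0.01: w_new = 8.3 - 0.01 * 2.4 = 8.276
With lr=0.1: w_new = 8.3 - 0.1 * 2.4 = 8.06
Absolute difference = |8.276 - 8.06|
= 0.2160

0.2160


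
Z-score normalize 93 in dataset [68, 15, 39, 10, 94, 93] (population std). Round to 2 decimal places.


Mean = (68 + 15 + 39 + 10 + 94 + 93) / 6 = 53.1667
Variance = sum((x_i - mean)^2) / n = 1165.8056
Std = sqrt(1165.8056) = 34.1439
Z = (x - mean) / std
= (93 - 53.1667) / 34.1439
= 39.8333 / 34.1439
= 1.17

1.17


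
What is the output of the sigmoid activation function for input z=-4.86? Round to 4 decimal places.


sigmoid(z) = 1 / (1 + exp(-z))
exp(-(-4.86)) = exp(4.86) = 129.0242
1 + 129.0242 = 130.0242
1 / 130.0242 = 0.0077

0.0077


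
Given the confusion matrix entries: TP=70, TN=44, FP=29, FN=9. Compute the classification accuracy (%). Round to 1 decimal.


Accuracy = (TP + TN) / (TP + TN + FP + FN) * 100
= (70 + 44) / (70 + 44 + 29 + 9)
= 114 / 152
= 0.75
= 75.0%

75.0


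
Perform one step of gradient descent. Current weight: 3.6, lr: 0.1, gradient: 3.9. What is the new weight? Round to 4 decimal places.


w_new = w_old - lr * gradient
= 3.6 - 0.1 * 3.9
= 3.6 - (0.39)
= 3.2100

3.2100


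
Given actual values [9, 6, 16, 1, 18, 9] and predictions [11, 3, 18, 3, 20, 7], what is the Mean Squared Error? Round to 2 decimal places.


Differences: [-2, 3, -2, -2, -2, 2]
Squared errors: [4, 9, 4, 4, 4, 4]
Sum of squared errors = 29
MSE = 29 / 6 = 4.83

4.83


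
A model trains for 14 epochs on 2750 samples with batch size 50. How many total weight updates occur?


Iterations per epoch = 2750 / 50 = 55
Total updates = iterations_per_epoch * epochs
= 55 * 14
= 770

770


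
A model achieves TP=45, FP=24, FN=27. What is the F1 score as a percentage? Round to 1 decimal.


Precision = TP / (TP + FP) = 45 / 69 = 0.6522
Recall = TP / (TP + FN) = 45 / 72 = 0.625
F1 = 2 * P * R / (P + R)
= 2 * 0.6522 * 0.625 / (0.6522 + 0.625)
= 0.8152 / 1.2772
= 0.6383
As percentage: 63.8%

63.8


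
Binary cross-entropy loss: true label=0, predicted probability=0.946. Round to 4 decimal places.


For y=0: Loss = -log(1-p)
= -log(1 - 0.946)
= -log(0.054)
= -(-2.9188)
= 2.9188

2.9188


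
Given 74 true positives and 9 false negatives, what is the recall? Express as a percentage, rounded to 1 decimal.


Recall = TP / (TP + FN) * 100
= 74 / (74 + 9)
= 74 / 83
= 0.8916
= 89.2%

89.2


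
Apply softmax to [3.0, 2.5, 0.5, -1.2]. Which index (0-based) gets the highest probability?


Softmax is a monotonic transformation, so it preserves the argmax.
We need to find the index of the maximum logit.
Index 0: 3.0
Index 1: 2.5
Index 2: 0.5
Index 3: -1.2
Maximum logit = 3.0 at index 0

0


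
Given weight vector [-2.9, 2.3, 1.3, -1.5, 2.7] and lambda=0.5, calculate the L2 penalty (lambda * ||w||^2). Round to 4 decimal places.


Squaring each weight:
(-2.9)^2 = 8.41
2.3^2 = 5.29
1.3^2 = 1.69
(-1.5)^2 = 2.25
2.7^2 = 7.29
Sum of squares = 24.93
Penalty = 0.5 * 24.93 = 12.4650

12.4650


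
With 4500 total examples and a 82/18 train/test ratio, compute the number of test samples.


Train samples = 4500 * 82% = 3690
Test samples = 4500 - 3690
= 810

810


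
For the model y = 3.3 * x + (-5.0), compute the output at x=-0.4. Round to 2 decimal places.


y = 3.3 * -0.4 + (-5.0)
= -1.32 + (-5.0)
= -6.32

-6.32


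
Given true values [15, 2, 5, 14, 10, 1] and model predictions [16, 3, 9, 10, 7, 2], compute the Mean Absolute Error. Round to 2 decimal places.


Absolute errors: [1, 1, 4, 4, 3, 1]
Sum of absolute errors = 14
MAE = 14 / 6 = 2.33

2.33


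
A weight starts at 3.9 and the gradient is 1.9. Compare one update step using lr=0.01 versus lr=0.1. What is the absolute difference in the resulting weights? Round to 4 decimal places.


With lr=0.01: w_new = 3.9 - 0.01 * 1.9 = 3.881
With lr=0.1: w_new = 3.9 - 0.1 * 1.9 = 3.71
Absolute difference = |3.881 - 3.71|
= 0.1710

0.1710


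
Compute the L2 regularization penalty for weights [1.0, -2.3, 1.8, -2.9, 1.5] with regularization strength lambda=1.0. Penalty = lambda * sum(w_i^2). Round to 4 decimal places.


Squaring each weight:
1.0^2 = 1.0
(-2.3)^2 = 5.29
1.8^2 = 3.24
(-2.9)^2 = 8.41
1.5^2 = 2.25
Sum of squares = 20.19
Penalty = 1.0 * 20.19 = 20.1900

20.1900


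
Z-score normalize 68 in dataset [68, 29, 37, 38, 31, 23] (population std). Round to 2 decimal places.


Mean = (68 + 29 + 37 + 38 + 31 + 23) / 6 = 37.6667
Variance = sum((x_i - mean)^2) / n = 209.2222
Std = sqrt(209.2222) = 14.4645
Z = (x - mean) / std
= (68 - 37.6667) / 14.4645
= 30.3333 / 14.4645
= 2.10

2.10


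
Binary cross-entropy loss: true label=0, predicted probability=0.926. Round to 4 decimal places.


For y=0: Loss = -log(1-p)
= -log(1 - 0.926)
= -log(0.074)
= -(-2.6037)
= 2.6037

2.6037


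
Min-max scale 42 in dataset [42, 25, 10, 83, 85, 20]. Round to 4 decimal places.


Min = 10, Max = 85
Range = 85 - 10 = 75
Scaled = (x - min) / (max - min)
= (42 - 10) / 75
= 32 / 75
= 0.4267

0.4267


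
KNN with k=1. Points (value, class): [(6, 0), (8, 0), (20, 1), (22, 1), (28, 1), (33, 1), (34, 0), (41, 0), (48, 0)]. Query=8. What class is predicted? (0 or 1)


Distances from query 8:
Point 8 (class 0): distance = 0
K=1 nearest neighbors: classes = [0]
Votes for class 1: 0 / 1
Majority vote => class 0

0


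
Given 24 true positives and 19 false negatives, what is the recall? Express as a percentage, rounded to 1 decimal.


Recall = TP / (TP + FN) * 100
= 24 / (24 + 19)
= 24 / 43
= 0.5581
= 55.8%

55.8


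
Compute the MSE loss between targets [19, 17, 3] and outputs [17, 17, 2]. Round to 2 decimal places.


Differences: [2, 0, 1]
Squared errors: [4, 0, 1]
Sum of squared errors = 5
MSE = 5 / 3 = 1.67

1.67


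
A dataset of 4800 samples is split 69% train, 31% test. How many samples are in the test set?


Train samples = 4800 * 69% = 3312
Test samples = 4800 - 3312
= 1488

1488


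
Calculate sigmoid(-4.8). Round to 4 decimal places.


sigmoid(z) = 1 / (1 + exp(-z))
exp(-(-4.8)) = exp(4.8) = 121.5104
1 + 121.5104 = 122.5104
1 / 122.5104 = 0.0082

0.0082


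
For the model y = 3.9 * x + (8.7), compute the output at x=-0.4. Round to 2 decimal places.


y = 3.9 * -0.4 + (8.7)
= -1.56 + (8.7)
= 7.14

7.14


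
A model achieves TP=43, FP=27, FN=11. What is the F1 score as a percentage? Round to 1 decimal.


Precision = TP / (TP + FP) = 43 / 70 = 0.6143
Recall = TP / (TP + FN) = 43 / 54 = 0.7963
F1 = 2 * P * R / (P + R)
= 2 * 0.6143 * 0.7963 / (0.6143 + 0.7963)
= 0.9783 / 1.4106
= 0.6935
As percentage: 69.4%

69.4


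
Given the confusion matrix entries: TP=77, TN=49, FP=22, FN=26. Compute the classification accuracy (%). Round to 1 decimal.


Accuracy = (TP + TN) / (TP + TN + FP + FN) * 100
= (77 + 49) / (77 + 49 + 22 + 26)
= 126 / 174
= 0.7241
= 72.4%

72.4


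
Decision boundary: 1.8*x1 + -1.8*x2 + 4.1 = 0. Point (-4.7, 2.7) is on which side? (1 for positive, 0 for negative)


Compute 1.8 * -4.7 + -1.8 * 2.7 + 4.1
= -8.46 + -4.86 + 4.1
= -9.22
Since -9.22 < 0, the point is on the negative side.

0


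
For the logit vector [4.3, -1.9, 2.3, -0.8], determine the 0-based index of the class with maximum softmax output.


Softmax is a monotonic transformation, so it preserves the argmax.
We need to find the index of the maximum logit.
Index 0: 4.3
Index 1: -1.9
Index 2: 2.3
Index 3: -0.8
Maximum logit = 4.3 at index 0

0


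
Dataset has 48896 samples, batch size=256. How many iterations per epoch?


Iterations per epoch = dataset_size / batch_size
= 48896 / 256
= 191

191


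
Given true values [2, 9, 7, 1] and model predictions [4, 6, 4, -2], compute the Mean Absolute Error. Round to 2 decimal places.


Absolute errors: [2, 3, 3, 3]
Sum of absolute errors = 11
MAE = 11 / 4 = 2.75

2.75


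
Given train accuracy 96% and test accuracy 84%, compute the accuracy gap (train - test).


Gap = train_accuracy - test_accuracy
= 96 - 84
= 12%
This gap suggests the model is overfitting.

12


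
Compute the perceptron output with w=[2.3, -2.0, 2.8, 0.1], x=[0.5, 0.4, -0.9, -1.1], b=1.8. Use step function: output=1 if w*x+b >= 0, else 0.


z = w . x + b
= 2.3*0.5 + -2.0*0.4 + 2.8*-0.9 + 0.1*-1.1 + 1.8
= 1.15 + -0.8 + -2.52 + -0.11 + 1.8
= -2.28 + 1.8
= -0.48
Since z = -0.48 < 0, output = 0

0


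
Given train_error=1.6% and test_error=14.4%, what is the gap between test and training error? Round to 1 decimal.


Generalization gap = test_error - train_error
= 14.4 - 1.6
= 12.8%
A large gap suggests overfitting.

12.8


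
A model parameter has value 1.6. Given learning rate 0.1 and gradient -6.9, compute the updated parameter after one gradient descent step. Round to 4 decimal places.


w_new = w_old - lr * gradient
= 1.6 - 0.1 * -6.9
= 1.6 - (-0.69)
= 2.2900

2.2900


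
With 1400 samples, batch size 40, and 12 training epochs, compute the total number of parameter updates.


Iterations per epoch = 1400 / 40 = 35
Total updates = iterations_per_epoch * epochs
= 35 * 12
= 420

420


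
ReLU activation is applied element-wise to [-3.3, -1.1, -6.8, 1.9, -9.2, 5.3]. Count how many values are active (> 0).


ReLU(x) = max(0, x) for each element:
ReLU(-3.3) = 0
ReLU(-1.1) = 0
ReLU(-6.8) = 0
ReLU(1.9) = 1.9
ReLU(-9.2) = 0
ReLU(5.3) = 5.3
Active neurons (>0): 2

2


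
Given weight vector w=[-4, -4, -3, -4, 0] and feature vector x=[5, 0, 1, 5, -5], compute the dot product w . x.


Element-wise products:
-4 * 5 = -20
-4 * 0 = 0
-3 * 1 = -3
-4 * 5 = -20
0 * -5 = 0
Sum = -20 + 0 + -3 + -20 + 0
= -43

-43


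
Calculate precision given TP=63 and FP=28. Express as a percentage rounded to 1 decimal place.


Precision = TP / (TP + FP) * 100
= 63 / (63 + 28)
= 63 / 91
= 0.6923
= 69.2%

69.2


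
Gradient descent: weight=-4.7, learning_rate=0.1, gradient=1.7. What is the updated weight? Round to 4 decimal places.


w_new = w_old - lr * gradient
= -4.7 - 0.1 * 1.7
= -4.7 - (0.17)
= -4.8700

-4.8700


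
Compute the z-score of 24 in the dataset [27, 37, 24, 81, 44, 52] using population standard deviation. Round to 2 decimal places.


Mean = (27 + 37 + 24 + 81 + 44 + 52) / 6 = 44.1667
Variance = sum((x_i - mean)^2) / n = 361.8056
Std = sqrt(361.8056) = 19.0212
Z = (x - mean) / std
= (24 - 44.1667) / 19.0212
= -20.1667 / 19.0212
= -1.06

-1.06


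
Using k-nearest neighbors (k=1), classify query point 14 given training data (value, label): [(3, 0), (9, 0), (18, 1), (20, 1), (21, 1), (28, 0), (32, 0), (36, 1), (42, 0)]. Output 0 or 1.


Distances from query 14:
Point 18 (class 1): distance = 4
K=1 nearest neighbors: classes = [1]
Votes for class 1: 1 / 1
Majority vote => class 1

1


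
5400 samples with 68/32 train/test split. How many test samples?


Train samples = 5400 * 68% = 3672
Test samples = 5400 - 3672
= 1728

1728


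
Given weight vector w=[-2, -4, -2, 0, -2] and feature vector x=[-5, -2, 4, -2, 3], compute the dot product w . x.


Element-wise products:
-2 * -5 = 10
-4 * -2 = 8
-2 * 4 = -8
0 * -2 = 0
-2 * 3 = -6
Sum = 10 + 8 + -8 + 0 + -6
= 4

4


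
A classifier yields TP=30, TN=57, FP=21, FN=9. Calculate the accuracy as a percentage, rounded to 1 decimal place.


Accuracy = (TP + TN) / (TP + TN + FP + FN) * 100
= (30 + 57) / (30 + 57 + 21 + 9)
= 87 / 117
= 0.7436
= 74.4%

74.4


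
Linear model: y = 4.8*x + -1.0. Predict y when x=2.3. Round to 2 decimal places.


y = 4.8 * 2.3 + (-1.0)
= 11.04 + (-1.0)
= 10.04

10.04


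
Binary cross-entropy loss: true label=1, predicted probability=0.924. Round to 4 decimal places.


For y=1: Loss = -log(p)
= -log(0.924)
= -(-0.079)
= 0.0790

0.0790


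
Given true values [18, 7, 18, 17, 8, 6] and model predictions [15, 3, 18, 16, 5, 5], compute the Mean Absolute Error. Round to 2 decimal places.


Absolute errors: [3, 4, 0, 1, 3, 1]
Sum of absolute errors = 12
MAE = 12 / 6 = 2.00

2.00


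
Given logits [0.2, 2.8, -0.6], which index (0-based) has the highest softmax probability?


Softmax is a monotonic transformation, so it preserves the argmax.
We need to find the index of the maximum logit.
Index 0: 0.2
Index 1: 2.8
Index 2: -0.6
Maximum logit = 2.8 at index 1

1


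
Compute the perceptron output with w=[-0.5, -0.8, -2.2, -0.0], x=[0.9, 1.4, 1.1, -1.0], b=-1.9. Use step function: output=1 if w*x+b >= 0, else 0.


z = w . x + b
= -0.5*0.9 + -0.8*1.4 + -2.2*1.1 + -0.0*-1.0 + -1.9
= -0.45 + -1.12 + -2.42 + 0.0 + -1.9
= -3.99 + -1.9
= -5.89
Since z = -5.89 < 0, output = 0

0


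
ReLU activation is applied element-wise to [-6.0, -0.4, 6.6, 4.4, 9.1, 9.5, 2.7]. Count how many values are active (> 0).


ReLU(x) = max(0, x) for each element:
ReLU(-6.0) = 0
ReLU(-0.4) = 0
ReLU(6.6) = 6.6
ReLU(4.4) = 4.4
ReLU(9.1) = 9.1
ReLU(9.5) = 9.5
ReLU(2.7) = 2.7
Active neurons (>0): 5

5


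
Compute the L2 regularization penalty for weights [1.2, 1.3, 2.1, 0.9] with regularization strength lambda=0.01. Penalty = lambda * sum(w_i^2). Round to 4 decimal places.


Squaring each weight:
1.2^2 = 1.44
1.3^2 = 1.69
2.1^2 = 4.41
0.9^2 = 0.81
Sum of squares = 8.35
Penalty = 0.01 * 8.35 = 0.0835

0.0835


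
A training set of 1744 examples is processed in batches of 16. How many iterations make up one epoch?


Iterations per epoch = dataset_size / batch_size
= 1744 / 16
= 109

109


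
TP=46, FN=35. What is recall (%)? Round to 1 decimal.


Recall = TP / (TP + FN) * 100
= 46 / (46 + 35)
= 46 / 81
= 0.5679
= 56.8%

56.8


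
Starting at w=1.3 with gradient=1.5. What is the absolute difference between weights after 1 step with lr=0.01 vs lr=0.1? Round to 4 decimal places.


With lr=0.01: w_new = 1.3 - 0.01 * 1.5 = 1.285
With lr=0.1: w_new = 1.3 - 0.1 * 1.5 = 1.15
Absolute difference = |1.285 - 1.15|
= 0.1350

0.1350


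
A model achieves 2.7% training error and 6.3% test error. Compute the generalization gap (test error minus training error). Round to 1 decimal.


Generalization gap = test_error - train_error
= 6.3 - 2.7
= 3.6%
A moderate gap.

3.6


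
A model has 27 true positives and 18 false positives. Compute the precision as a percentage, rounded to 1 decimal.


Precision = TP / (TP + FP) * 100
= 27 / (27 + 18)
= 27 / 45
= 0.6
= 60.0%

60.0


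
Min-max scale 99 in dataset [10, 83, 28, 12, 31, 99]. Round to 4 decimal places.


Min = 10, Max = 99
Range = 99 - 10 = 89
Scaled = (x - min) / (max - min)
= (99 - 10) / 89
= 89 / 89
= 1.0000

1.0000


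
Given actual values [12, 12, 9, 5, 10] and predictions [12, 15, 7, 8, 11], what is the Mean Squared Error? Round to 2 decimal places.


Differences: [0, -3, 2, -3, -1]
Squared errors: [0, 9, 4, 9, 1]
Sum of squared errors = 23
MSE = 23 / 5 = 4.60

4.60


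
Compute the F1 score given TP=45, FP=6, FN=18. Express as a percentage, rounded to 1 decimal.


Precision = TP / (TP + FP) = 45 / 51 = 0.8824
Recall = TP / (TP + FN) = 45 / 63 = 0.7143
F1 = 2 * P * R / (P + R)
= 2 * 0.8824 * 0.7143 / (0.8824 + 0.7143)
= 1.2605 / 1.5966
= 0.7895
As percentage: 78.9%

78.9


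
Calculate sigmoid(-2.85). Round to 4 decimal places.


sigmoid(z) = 1 / (1 + exp(-z))
exp(-(-2.85)) = exp(2.85) = 17.2878
1 + 17.2878 = 18.2878
1 / 18.2878 = 0.0547

0.0547


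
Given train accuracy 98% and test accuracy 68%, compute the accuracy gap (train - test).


Gap = train_accuracy - test_accuracy
= 98 - 68
= 30%
This large gap strongly indicates overfitting.

30


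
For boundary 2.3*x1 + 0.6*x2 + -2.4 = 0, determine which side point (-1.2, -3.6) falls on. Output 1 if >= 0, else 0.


Compute 2.3 * -1.2 + 0.6 * -3.6 + -2.4
= -2.76 + -2.16 + -2.4
= -7.32
Since -7.32 < 0, the point is on the negative side.

0


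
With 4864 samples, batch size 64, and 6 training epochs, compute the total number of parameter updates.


Iterations per epoch = 4864 / 64 = 76
Total updates = iterations_per_epoch * epochs
= 76 * 6
= 456

456


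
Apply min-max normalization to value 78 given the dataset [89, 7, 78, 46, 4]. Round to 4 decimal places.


Min = 4, Max = 89
Range = 89 - 4 = 85
Scaled = (x - min) / (max - min)
= (78 - 4) / 85
= 74 / 85
= 0.8706

0.8706


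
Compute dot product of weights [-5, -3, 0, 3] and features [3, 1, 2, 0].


Element-wise products:
-5 * 3 = -15
-3 * 1 = -3
0 * 2 = 0
3 * 0 = 0
Sum = -15 + -3 + 0 + 0
= -18

-18


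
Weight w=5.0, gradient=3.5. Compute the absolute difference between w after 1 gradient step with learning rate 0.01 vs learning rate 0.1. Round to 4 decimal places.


With lr=0.01: w_new = 5.0 - 0.01 * 3.5 = 4.965
With lr=0.1: w_new = 5.0 - 0.1 * 3.5 = 4.65
Absolute difference = |4.965 - 4.65|
= 0.3150

0.3150


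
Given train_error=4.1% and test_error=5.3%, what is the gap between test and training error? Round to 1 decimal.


Generalization gap = test_error - train_error
= 5.3 - 4.1
= 1.2%
A small gap suggests good generalization.

1.2


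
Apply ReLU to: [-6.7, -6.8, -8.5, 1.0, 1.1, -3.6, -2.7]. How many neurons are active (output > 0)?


ReLU(x) = max(0, x) for each element:
ReLU(-6.7) = 0
ReLU(-6.8) = 0
ReLU(-8.5) = 0
ReLU(1.0) = 1.0
ReLU(1.1) = 1.1
ReLU(-3.6) = 0
ReLU(-2.7) = 0
Active neurons (>0): 2

2


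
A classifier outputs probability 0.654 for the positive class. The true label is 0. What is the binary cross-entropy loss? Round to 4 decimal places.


For y=0: Loss = -log(1-p)
= -log(1 - 0.654)
= -log(0.346)
= -(-1.0613)
= 1.0613

1.0613


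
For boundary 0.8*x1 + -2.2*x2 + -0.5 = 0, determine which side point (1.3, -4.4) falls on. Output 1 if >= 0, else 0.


Compute 0.8 * 1.3 + -2.2 * -4.4 + -0.5
= 1.04 + 9.68 + -0.5
= 10.22
Since 10.22 >= 0, the point is on the positive side.

1


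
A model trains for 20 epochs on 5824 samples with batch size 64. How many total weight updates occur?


Iterations per epoch = 5824 / 64 = 91
Total updates = iterations_per_epoch * epochs
= 91 * 20
= 1820

1820


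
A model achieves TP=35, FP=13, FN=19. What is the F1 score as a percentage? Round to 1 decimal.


Precision = TP / (TP + FP) = 35 / 48 = 0.7292
Recall = TP / (TP + FN) = 35 / 54 = 0.6481
F1 = 2 * P * R / (P + R)
= 2 * 0.7292 * 0.6481 / (0.7292 + 0.6481)
= 0.9452 / 1.3773
= 0.6863
As percentage: 68.6%

68.6


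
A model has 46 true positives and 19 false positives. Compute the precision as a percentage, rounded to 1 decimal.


Precision = TP / (TP + FP) * 100
= 46 / (46 + 19)
= 46 / 65
= 0.7077
= 70.8%

70.8


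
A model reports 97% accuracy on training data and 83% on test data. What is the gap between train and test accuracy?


Gap = train_accuracy - test_accuracy
= 97 - 83
= 14%
This gap suggests the model is overfitting.

14


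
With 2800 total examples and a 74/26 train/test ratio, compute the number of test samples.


Train samples = 2800 * 74% = 2072
Test samples = 2800 - 2072
= 728

728


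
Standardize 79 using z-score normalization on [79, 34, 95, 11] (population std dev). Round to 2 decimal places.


Mean = (79 + 34 + 95 + 11) / 4 = 54.75
Variance = sum((x_i - mean)^2) / n = 1138.1875
Std = sqrt(1138.1875) = 33.737
Z = (x - mean) / std
= (79 - 54.75) / 33.737
= 24.25 / 33.737
= 0.72

0.72


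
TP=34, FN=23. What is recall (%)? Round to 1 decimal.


Recall = TP / (TP + FN) * 100
= 34 / (34 + 23)
= 34 / 57
= 0.5965
= 59.6%

59.6


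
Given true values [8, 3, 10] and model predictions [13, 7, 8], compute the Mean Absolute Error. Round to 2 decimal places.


Absolute errors: [5, 4, 2]
Sum of absolute errors = 11
MAE = 11 / 3 = 3.67

3.67


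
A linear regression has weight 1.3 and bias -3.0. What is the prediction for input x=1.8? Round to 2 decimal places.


y = 1.3 * 1.8 + (-3.0)
= 2.34 + (-3.0)
= -0.66

-0.66


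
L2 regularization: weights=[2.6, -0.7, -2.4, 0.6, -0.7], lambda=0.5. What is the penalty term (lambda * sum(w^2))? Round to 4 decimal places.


Squaring each weight:
2.6^2 = 6.76
(-0.7)^2 = 0.49
(-2.4)^2 = 5.76
0.6^2 = 0.36
(-0.7)^2 = 0.49
Sum of squares = 13.86
Penalty = 0.5 * 13.86 = 6.9300

6.9300


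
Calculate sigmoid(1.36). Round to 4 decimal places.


sigmoid(z) = 1 / (1 + exp(-z))
exp(-(1.36)) = exp(-1.36) = 0.2567
1 + 0.2567 = 1.2567
1 / 1.2567 = 0.7958

0.7958


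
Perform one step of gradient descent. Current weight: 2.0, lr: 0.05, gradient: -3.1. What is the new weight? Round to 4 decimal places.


w_new = w_old - lr * gradient
= 2.0 - 0.05 * -3.1
= 2.0 - (-0.155)
= 2.1550

2.1550


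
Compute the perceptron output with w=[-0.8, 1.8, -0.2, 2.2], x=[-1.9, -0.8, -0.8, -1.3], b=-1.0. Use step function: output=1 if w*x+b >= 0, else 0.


z = w . x + b
= -0.8*-1.9 + 1.8*-0.8 + -0.2*-0.8 + 2.2*-1.3 + -1.0
= 1.52 + -1.44 + 0.16 + -2.86 + -1.0
= -2.62 + -1.0
= -3.62
Since z = -3.62 < 0, output = 0

0


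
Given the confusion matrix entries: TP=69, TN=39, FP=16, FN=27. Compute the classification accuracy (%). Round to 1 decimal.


Accuracy = (TP + TN) / (TP + TN + FP + FN) * 100
= (69 + 39) / (69 + 39 + 16 + 27)
= 108 / 151
= 0.7152
= 71.5%

71.5


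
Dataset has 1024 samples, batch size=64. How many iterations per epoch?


Iterations per epoch = dataset_size / batch_size
= 1024 / 64
= 16

16


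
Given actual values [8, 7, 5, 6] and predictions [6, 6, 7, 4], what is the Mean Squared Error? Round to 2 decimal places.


Differences: [2, 1, -2, 2]
Squared errors: [4, 1, 4, 4]
Sum of squared errors = 13
MSE = 13 / 4 = 3.25

3.25


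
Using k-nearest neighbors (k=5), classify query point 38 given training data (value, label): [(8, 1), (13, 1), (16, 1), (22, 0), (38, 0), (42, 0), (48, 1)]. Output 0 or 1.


Distances from query 38:
Point 38 (class 0): distance = 0
Point 42 (class 0): distance = 4
Point 48 (class 1): distance = 10
Point 22 (class 0): distance = 16
Point 16 (class 1): distance = 22
K=5 nearest neighbors: classes = [0, 0, 1, 0, 1]
Votes for class 1: 2 / 5
Majority vote => class 0

0


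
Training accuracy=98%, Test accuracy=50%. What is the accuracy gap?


Gap = train_accuracy - test_accuracy
= 98 - 50
= 48%
This large gap strongly indicates overfitting.

48


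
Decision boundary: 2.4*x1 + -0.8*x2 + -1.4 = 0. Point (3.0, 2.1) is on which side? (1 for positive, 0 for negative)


Compute 2.4 * 3.0 + -0.8 * 2.1 + -1.4
= 7.2 + -1.68 + -1.4
= 4.12
Since 4.12 >= 0, the point is on the positive side.

1


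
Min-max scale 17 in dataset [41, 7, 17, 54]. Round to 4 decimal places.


Min = 7, Max = 54
Range = 54 - 7 = 47
Scaled = (x - min) / (max - min)
= (17 - 7) / 47
= 10 / 47
= 0.2128

0.2128


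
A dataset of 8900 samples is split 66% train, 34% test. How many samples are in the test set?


Train samples = 8900 * 66% = 5874
Test samples = 8900 - 5874
= 3026

3026


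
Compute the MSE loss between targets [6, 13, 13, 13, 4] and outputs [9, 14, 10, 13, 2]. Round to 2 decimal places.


Differences: [-3, -1, 3, 0, 2]
Squared errors: [9, 1, 9, 0, 4]
Sum of squared errors = 23
MSE = 23 / 5 = 4.60

4.60


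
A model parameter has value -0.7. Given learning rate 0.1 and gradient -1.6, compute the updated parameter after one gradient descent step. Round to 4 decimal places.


w_new = w_old - lr * gradient
= -0.7 - 0.1 * -1.6
= -0.7 - (-0.16)
= -0.5400

-0.5400


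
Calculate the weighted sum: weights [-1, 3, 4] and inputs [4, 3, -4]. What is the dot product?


Element-wise products:
-1 * 4 = -4
3 * 3 = 9
4 * -4 = -16
Sum = -4 + 9 + -16
= -11

-11


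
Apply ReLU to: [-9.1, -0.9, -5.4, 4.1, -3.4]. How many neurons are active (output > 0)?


ReLU(x) = max(0, x) for each element:
ReLU(-9.1) = 0
ReLU(-0.9) = 0
ReLU(-5.4) = 0
ReLU(4.1) = 4.1
ReLU(-3.4) = 0
Active neurons (>0): 1

1


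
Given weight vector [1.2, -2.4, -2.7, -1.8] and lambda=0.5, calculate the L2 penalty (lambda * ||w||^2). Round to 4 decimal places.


Squaring each weight:
1.2^2 = 1.44
(-2.4)^2 = 5.76
(-2.7)^2 = 7.29
(-1.8)^2 = 3.24
Sum of squares = 17.73
Penalty = 0.5 * 17.73 = 8.8650

8.8650


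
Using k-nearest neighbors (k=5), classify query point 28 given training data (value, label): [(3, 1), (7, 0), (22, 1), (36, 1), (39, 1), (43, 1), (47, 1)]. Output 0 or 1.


Distances from query 28:
Point 22 (class 1): distance = 6
Point 36 (class 1): distance = 8
Point 39 (class 1): distance = 11
Point 43 (class 1): distance = 15
Point 47 (class 1): distance = 19
K=5 nearest neighbors: classes = [1, 1, 1, 1, 1]
Votes for class 1: 5 / 5
Majority vote => class 1

1


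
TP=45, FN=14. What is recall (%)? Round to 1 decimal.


Recall = TP / (TP + FN) * 100
= 45 / (45 + 14)
= 45 / 59
= 0.7627
= 76.3%

76.3


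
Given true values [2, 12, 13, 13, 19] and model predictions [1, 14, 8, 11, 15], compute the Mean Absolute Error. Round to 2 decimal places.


Absolute errors: [1, 2, 5, 2, 4]
Sum of absolute errors = 14
MAE = 14 / 5 = 2.80

2.80


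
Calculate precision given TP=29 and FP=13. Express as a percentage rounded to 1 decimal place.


Precision = TP / (TP + FP) * 100
= 29 / (29 + 13)
= 29 / 42
= 0.6905
= 69.0%

69.0


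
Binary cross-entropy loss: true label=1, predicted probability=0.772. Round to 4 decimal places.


For y=1: Loss = -log(p)
= -log(0.772)
= -(-0.2588)
= 0.2588

0.2588


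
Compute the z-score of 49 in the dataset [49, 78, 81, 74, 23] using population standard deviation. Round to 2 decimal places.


Mean = (49 + 78 + 81 + 74 + 23) / 5 = 61.0
Variance = sum((x_i - mean)^2) / n = 489.2
Std = sqrt(489.2) = 22.1179
Z = (x - mean) / std
= (49 - 61.0) / 22.1179
= -12.0 / 22.1179
= -0.54

-0.54


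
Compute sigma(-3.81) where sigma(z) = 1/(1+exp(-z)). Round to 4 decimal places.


sigmoid(z) = 1 / (1 + exp(-z))
exp(-(-3.81)) = exp(3.81) = 45.1504
1 + 45.1504 = 46.1504
1 / 46.1504 = 0.0217

0.0217


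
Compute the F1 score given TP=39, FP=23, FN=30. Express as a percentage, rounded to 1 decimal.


Precision = TP / (TP + FP) = 39 / 62 = 0.629
Recall = TP / (TP + FN) = 39 / 69 = 0.5652
F1 = 2 * P * R / (P + R)
= 2 * 0.629 * 0.5652 / (0.629 + 0.5652)
= 0.7111 / 1.1942
= 0.5954
As percentage: 59.5%

59.5


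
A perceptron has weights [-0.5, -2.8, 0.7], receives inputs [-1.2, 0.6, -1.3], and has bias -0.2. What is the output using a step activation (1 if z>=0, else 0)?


z = w . x + b
= -0.5*-1.2 + -2.8*0.6 + 0.7*-1.3 + -0.2
= 0.6 + -1.68 + -0.91 + -0.2
= -1.99 + -0.2
= -2.19
Since z = -2.19 < 0, output = 0

0
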